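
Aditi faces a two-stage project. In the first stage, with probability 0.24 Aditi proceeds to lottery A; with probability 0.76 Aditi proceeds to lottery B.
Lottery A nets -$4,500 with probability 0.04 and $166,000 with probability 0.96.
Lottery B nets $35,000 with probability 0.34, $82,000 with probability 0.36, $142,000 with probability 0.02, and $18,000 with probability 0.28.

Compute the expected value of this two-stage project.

$75,671.20

EV(A) = 0.04 × (-4500) + 0.96 × 166000 = -180 + 159360 = 159180
EV(B) = 0.34 × 35000 + 0.36 × 82000 + 0.02 × 142000 + 0.28 × 18000 = 11900 + 29520 + 2840 + 5040 = 49300
Overall = 0.24 × 159180 + 0.76 × 49300 = 38203.2 + 37468 = 75671.2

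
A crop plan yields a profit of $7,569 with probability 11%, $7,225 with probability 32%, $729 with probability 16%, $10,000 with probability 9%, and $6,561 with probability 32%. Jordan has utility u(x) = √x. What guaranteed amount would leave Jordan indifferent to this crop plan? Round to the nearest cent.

E[u] = 0.11·√7569 + 0.32·√7225 + 0.16·√729 + 0.09·√10000 + 0.32·√6561 = 0.11·87 + 0.32·85 + 0.16·27 + 0.09·100 + 0.32·81 = 76.01
CE = (76.01)² = 5777.5201

$5,777.52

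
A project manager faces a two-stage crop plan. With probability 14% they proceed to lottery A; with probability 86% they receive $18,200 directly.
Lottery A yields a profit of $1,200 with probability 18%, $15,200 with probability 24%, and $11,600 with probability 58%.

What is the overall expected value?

$17,134.88

EV(A) = 0.18 × 1200 + 0.24 × 15200 + 0.58 × 11600 = 216 + 3648 + 6728 = 10592
Branch B: 18200 (certain)
Overall = 0.14 × 10592 + 0.86 × 18200 = 1482.88 + 15652 = 17134.88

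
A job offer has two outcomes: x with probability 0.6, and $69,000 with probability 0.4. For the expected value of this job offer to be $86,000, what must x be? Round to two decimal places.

x = $97,333.33

0.6·x + 0.4·69000 = 86000
0.6·x = 86000 − 27600 = 58400
x = 58400 / 0.6 = 97333.3333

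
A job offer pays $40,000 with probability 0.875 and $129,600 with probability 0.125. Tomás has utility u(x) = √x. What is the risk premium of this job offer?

E[u] = 0.875·√40000 + 0.125·√129600 = 0.875·200 + 0.125·360 = 220
CE = (220)² = 48400
Risk premium = EV − CE = 51200 − 48400 = 2800

$2,800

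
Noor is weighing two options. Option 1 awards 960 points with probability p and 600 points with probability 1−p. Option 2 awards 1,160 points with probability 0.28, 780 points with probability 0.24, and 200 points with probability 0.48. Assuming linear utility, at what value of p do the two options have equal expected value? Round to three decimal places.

p = 0.022

EV(Option 2) = 0.28 × 1160 + 0.24 × 780 + 0.48 × 200 = 324.8 + 187.2 + 96 = 608
p·960 + (1−p)·600 = 608
360p + 600 = 608
p = (608 − 600) / 360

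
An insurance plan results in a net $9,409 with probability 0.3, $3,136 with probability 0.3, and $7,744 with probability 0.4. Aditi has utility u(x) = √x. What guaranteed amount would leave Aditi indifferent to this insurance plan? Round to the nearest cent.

$6,577.21

E[u] = 0.3·√9409 + 0.3·√3136 + 0.4·√7744 = 0.3·97 + 0.3·56 + 0.4·88 = 81.1
CE = (81.1)² = 6577.21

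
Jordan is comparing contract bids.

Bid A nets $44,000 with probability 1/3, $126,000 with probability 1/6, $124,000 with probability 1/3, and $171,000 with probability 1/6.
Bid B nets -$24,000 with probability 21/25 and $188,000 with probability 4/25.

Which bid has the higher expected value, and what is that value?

Bid A ($105,500)

Bid A = 1/3 × 44000 + 1/6 × 126000 + 1/3 × 124000 + 1/6 × 171000 = 14666.6667 + 21000 + 41333.3333 + 28500 = 105500
Bid B = 21/25 × (-24000) + 4/25 × 188000 = -20160 + 30080 = 9920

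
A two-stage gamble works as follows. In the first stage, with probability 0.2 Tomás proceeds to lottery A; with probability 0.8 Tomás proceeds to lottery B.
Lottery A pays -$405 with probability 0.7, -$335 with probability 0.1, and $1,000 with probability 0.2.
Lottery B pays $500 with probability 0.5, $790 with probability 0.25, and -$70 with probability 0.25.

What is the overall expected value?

$320.60

EV(A) = 0.7 × (-405) + 0.1 × (-335) + 0.2 × 1000 = -283.5 − 33.5 + 200 = -117
EV(B) = 0.5 × 500 + 0.25 × 790 + 0.25 × (-70) = 250 + 197.5 − 17.5 = 430
Overall = 0.2 × (-117) + 0.8 × 430 = -23.4 + 344 = 320.6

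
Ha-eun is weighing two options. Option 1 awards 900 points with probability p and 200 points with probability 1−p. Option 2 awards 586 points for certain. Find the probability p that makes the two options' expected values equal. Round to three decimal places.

p = 0.551

p·900 + (1−p)·200 = 586
700p + 200 = 586
p = (586 − 200) / 700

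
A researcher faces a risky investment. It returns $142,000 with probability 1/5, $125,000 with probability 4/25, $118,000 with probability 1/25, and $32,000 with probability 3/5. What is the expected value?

$72,320

EV = 1/5 × 142000 + 4/25 × 125000 + 1/25 × 118000 + 3/5 × 32000 = 28400 + 20000 + 4720 + 19200 = 72320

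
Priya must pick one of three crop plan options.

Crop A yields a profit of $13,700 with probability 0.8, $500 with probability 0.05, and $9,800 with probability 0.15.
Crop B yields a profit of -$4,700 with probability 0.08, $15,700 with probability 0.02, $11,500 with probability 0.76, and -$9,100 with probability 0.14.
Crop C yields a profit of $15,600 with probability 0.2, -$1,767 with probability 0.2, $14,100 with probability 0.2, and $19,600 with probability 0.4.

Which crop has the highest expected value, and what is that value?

Crop A = 0.8 × 13700 + 0.05 × 500 + 0.15 × 9800 = 10960 + 25 + 1470 = 12455
Crop B = 0.08 × (-4700) + 0.02 × 15700 + 0.76 × 11500 + 0.14 × (-9100) = -376 + 314 + 8740 − 1274 = 7404
Crop C = 0.2 × 15600 + 0.2 × (-1767) + 0.2 × 14100 + 0.4 × 19600 = 3120 − 353.4 + 2820 + 7840 = 13426.6

Crop C ($13,426.60)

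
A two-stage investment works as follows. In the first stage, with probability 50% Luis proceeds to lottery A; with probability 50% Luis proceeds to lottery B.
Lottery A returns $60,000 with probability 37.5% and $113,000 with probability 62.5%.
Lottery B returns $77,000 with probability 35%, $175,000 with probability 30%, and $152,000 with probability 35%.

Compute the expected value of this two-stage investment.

EV(A) = 0.375 × 60000 + 0.625 × 113000 = 22500 + 70625 = 93125
EV(B) = 0.35 × 77000 + 0.3 × 175000 + 0.35 × 152000 = 26950 + 52500 + 53200 = 132650
Overall = 0.5 × 93125 + 0.5 × 132650 = 46562.5 + 66325 = 112887.5

$112,887.50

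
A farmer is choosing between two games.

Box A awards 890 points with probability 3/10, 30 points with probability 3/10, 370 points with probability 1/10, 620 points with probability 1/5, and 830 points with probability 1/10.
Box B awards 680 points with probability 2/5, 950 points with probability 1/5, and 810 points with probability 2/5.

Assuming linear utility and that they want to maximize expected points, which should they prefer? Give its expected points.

Box B (786 points)

Box A = 3/10 × 890 + 3/10 × 30 + 1/10 × 370 + 1/5 × 620 + 1/10 × 830 = 267 + 9 + 37 + 124 + 83 = 520
Box B = 2/5 × 680 + 1/5 × 950 + 2/5 × 810 = 272 + 190 + 324 = 786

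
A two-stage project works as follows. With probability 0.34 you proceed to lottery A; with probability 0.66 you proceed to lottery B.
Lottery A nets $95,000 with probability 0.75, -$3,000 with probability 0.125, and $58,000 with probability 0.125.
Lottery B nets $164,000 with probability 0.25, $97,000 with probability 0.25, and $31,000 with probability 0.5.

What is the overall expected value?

$79,857.50

EV(A) = 0.75 × 95000 + 0.125 × (-3000) + 0.125 × 58000 = 71250 − 375 + 7250 = 78125
EV(B) = 0.25 × 164000 + 0.25 × 97000 + 0.5 × 31000 = 41000 + 24250 + 15500 = 80750
Overall = 0.34 × 78125 + 0.66 × 80750 = 26562.5 + 53295 = 79857.5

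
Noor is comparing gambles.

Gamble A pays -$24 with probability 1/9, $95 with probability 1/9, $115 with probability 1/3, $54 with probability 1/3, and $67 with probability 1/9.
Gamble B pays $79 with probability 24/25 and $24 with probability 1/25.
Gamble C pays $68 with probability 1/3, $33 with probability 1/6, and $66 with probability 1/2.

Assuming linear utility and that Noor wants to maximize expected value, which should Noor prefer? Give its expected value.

Gamble B ($76.80)

Gamble A = 1/9 × (-24) + 1/9 × 95 + 1/3 × 115 + 1/3 × 54 + 1/9 × 67 = -2.6667 + 10.5556 + 38.3333 + 18 + 7.4444 = 71.6667
Gamble B = 24/25 × 79 + 1/25 × 24 = 75.84 + 0.96 = 76.8
Gamble C = 1/3 × 68 + 1/6 × 33 + 1/2 × 66 = 22.6667 + 5.5 + 33 = 61.1667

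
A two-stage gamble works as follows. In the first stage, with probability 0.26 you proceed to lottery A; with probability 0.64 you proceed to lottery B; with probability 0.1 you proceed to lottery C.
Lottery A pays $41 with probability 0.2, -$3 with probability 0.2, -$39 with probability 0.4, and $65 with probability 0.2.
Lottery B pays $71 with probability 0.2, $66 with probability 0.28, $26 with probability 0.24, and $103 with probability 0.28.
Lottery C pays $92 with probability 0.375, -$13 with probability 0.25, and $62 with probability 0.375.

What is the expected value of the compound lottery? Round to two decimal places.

$50.12

EV(A) = 0.2 × 41 + 0.2 × (-3) + 0.4 × (-39) + 0.2 × 65 = 8.2 − 0.6 − 15.6 + 13 = 5
EV(B) = 0.2 × 71 + 0.28 × 66 + 0.24 × 26 + 0.28 × 103 = 14.2 + 18.48 + 6.24 + 28.84 = 67.76
EV(C) = 0.375 × 92 + 0.25 × (-13) + 0.375 × 62 = 34.5 − 3.25 + 23.25 = 54.5
Overall = 0.26 × 5 + 0.64 × 67.76 + 0.1 × 54.5 = 1.3 + 43.3664 + 5.45 = 50.1164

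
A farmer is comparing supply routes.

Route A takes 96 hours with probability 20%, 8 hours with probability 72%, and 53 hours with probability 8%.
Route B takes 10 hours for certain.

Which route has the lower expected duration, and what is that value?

Route B (10 hours)

Route A = 0.2 × 96 + 0.72 × 8 + 0.08 × 53 = 19.2 + 5.76 + 4.24 = 29.2
Route B: 10 (certain)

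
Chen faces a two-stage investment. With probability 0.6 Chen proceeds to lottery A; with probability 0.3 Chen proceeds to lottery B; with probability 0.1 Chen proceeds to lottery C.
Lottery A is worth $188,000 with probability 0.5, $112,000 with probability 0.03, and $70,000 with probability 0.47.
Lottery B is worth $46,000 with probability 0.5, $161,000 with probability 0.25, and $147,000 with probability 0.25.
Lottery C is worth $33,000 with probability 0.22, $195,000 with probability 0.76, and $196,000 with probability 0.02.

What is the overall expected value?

$124,094

EV(A) = 0.5 × 188000 + 0.03 × 112000 + 0.47 × 70000 = 94000 + 3360 + 32900 = 130260
EV(B) = 0.5 × 46000 + 0.25 × 161000 + 0.25 × 147000 = 23000 + 40250 + 36750 = 100000
EV(C) = 0.22 × 33000 + 0.76 × 195000 + 0.02 × 196000 = 7260 + 148200 + 3920 = 159380
Overall = 0.6 × 130260 + 0.3 × 100000 + 0.1 × 159380 = 78156 + 30000 + 15938 = 124094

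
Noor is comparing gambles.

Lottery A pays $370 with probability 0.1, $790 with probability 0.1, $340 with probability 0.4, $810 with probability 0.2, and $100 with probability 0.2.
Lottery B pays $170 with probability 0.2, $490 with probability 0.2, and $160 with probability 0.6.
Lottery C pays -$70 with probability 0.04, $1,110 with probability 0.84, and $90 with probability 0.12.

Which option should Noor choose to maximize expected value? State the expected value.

Lottery C ($940.40)

Lottery A = 0.1 × 370 + 0.1 × 790 + 0.4 × 340 + 0.2 × 810 + 0.2 × 100 = 37 + 79 + 136 + 162 + 20 = 434
Lottery B = 0.2 × 170 + 0.2 × 490 + 0.6 × 160 = 34 + 98 + 96 = 228
Lottery C = 0.04 × (-70) + 0.84 × 1110 + 0.12 × 90 = -2.8 + 932.4 + 10.8 = 940.4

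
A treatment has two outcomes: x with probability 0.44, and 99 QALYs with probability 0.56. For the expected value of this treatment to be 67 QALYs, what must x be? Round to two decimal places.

0.44·x + 0.56·99 = 67
0.44·x = 67 − 55.44 = 11.56
x = 11.56 / 0.44 = 26.2727

x = 26.27 QALYs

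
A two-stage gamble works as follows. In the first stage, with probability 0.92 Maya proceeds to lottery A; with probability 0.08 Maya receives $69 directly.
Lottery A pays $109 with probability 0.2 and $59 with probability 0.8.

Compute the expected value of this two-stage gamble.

$69

EV(A) = 0.2 × 109 + 0.8 × 59 = 21.8 + 47.2 = 69
Branch B: 69 (certain)
Overall = 0.92 × 69 + 0.08 × 69 = 63.48 + 5.52 = 69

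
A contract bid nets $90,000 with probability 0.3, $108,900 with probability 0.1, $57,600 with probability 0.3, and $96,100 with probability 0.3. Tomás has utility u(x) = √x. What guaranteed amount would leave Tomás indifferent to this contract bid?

$82,944

E[u] = 0.3·√90000 + 0.1·√108900 + 0.3·√57600 + 0.3·√96100 = 0.3·300 + 0.1·330 + 0.3·240 + 0.3·310 = 288
CE = (288)² = 82944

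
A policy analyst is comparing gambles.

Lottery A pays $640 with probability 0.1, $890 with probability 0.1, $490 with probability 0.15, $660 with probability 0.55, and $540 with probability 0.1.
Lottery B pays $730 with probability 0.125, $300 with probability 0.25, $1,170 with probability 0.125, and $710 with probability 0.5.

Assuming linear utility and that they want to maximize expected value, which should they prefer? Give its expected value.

Lottery A = 0.1 × 640 + 0.1 × 890 + 0.15 × 490 + 0.55 × 660 + 0.1 × 540 = 64 + 89 + 73.5 + 363 + 54 = 643.5
Lottery B = 0.125 × 730 + 0.25 × 300 + 0.125 × 1170 + 0.5 × 710 = 91.25 + 75 + 146.25 + 355 = 667.5

Lottery B ($667.50)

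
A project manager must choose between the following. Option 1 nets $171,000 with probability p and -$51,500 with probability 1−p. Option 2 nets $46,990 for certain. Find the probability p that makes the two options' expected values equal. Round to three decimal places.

p = 0.443

p·171000 + (1−p)·(-51500) = 46990
222500p − 51500 = 46990
p = (46990 + 51500) / 222500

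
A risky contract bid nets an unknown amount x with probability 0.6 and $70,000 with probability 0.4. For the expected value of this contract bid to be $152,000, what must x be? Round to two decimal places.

x = $206,666.67

0.6·x + 0.4·70000 = 152000
0.6·x = 152000 − 28000 = 124000
x = 124000 / 0.6 = 206666.6667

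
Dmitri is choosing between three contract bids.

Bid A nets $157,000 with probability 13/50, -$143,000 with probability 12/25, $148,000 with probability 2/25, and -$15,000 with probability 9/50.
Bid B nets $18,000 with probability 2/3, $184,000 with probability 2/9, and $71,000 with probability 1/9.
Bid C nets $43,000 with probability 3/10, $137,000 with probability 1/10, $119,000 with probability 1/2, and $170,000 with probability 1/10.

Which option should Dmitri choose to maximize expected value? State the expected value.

Bid C ($103,100)

Bid A = 13/50 × 157000 + 12/25 × (-143000) + 2/25 × 148000 + 9/50 × (-15000) = 40820 − 68640 + 11840 − 2700 = -18680
Bid B = 2/3 × 18000 + 2/9 × 184000 + 1/9 × 71000 = 12000 + 40888.8889 + 7888.8889 = 60777.7778
Bid C = 3/10 × 43000 + 1/10 × 137000 + 1/2 × 119000 + 1/10 × 170000 = 12900 + 13700 + 59500 + 17000 = 103100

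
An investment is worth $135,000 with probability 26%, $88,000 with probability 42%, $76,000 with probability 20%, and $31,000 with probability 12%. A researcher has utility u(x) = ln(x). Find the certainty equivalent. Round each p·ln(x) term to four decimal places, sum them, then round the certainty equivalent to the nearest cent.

E[u] = 0.26·ln(135000) + 0.42·ln(88000) + 0.2·ln(76000) + 0.12·ln(31000) = 3.0714 + 4.7817 + 2.2477 + 1.2410 = 11.3418
CE = e^11.3418 ≈ 84271.58

$84,271.58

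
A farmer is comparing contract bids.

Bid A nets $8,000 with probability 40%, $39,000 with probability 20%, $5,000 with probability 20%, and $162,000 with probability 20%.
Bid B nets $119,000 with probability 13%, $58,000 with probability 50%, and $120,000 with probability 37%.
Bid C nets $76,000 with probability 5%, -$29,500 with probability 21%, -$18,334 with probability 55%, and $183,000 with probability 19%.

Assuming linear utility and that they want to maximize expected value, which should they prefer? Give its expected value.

Bid B ($88,870)

Bid A = 0.4 × 8000 + 0.2 × 39000 + 0.2 × 5000 + 0.2 × 162000 = 3200 + 7800 + 1000 + 32400 = 44400
Bid B = 0.13 × 119000 + 0.5 × 58000 + 0.37 × 120000 = 15470 + 29000 + 44400 = 88870
Bid C = 0.05 × 76000 + 0.21 × (-29500) + 0.55 × (-18334) + 0.19 × 183000 = 3800 − 6195 − 10083.7 + 34770 = 22291.3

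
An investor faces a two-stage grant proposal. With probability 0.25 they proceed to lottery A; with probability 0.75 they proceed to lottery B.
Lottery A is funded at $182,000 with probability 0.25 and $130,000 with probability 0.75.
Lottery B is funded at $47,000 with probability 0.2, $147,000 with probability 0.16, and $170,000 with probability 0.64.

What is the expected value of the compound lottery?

$142,040

EV(A) = 0.25 × 182000 + 0.75 × 130000 = 45500 + 97500 = 143000
EV(B) = 0.2 × 47000 + 0.16 × 147000 + 0.64 × 170000 = 9400 + 23520 + 108800 = 141720
Overall = 0.25 × 143000 + 0.75 × 141720 = 35750 + 106290 = 142040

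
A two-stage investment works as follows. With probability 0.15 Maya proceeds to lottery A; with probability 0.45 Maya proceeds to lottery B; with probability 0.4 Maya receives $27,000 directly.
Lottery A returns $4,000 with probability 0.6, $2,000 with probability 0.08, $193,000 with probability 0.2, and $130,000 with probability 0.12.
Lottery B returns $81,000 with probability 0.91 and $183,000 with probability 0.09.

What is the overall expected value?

$59,895

EV(A) = 0.6 × 4000 + 0.08 × 2000 + 0.2 × 193000 + 0.12 × 130000 = 2400 + 160 + 38600 + 15600 = 56760
EV(B) = 0.91 × 81000 + 0.09 × 183000 = 73710 + 16470 = 90180
Branch C: 27000 (certain)
Overall = 0.15 × 56760 + 0.45 × 90180 + 0.4 × 27000 = 8514 + 40581 + 10800 = 59895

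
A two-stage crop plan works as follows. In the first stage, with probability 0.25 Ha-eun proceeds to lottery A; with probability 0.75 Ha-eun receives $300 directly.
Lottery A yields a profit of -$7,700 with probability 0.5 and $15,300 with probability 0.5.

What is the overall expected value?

EV(A) = 0.5 × (-7700) + 0.5 × 15300 = -3850 + 7650 = 3800
Branch B: 300 (certain)
Overall = 0.25 × 3800 + 0.75 × 300 = 950 + 225 = 1175

$1,175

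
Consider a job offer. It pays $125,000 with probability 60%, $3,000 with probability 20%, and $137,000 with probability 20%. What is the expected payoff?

EV = 0.6 × 125000 + 0.2 × 3000 + 0.2 × 137000 = 75000 + 600 + 27400 = 103000

$103,000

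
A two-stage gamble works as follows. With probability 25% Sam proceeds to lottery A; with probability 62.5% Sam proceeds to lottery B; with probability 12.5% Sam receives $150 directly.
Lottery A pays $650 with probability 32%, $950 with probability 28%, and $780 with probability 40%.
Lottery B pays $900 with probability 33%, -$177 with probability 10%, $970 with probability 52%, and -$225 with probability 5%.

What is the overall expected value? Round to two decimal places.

$698.03

EV(A) = 0.32 × 650 + 0.28 × 950 + 0.4 × 780 = 208 + 266 + 312 = 786
EV(B) = 0.33 × 900 + 0.1 × (-177) + 0.52 × 970 + 0.05 × (-225) = 297 − 17.7 + 504.4 − 11.25 = 772.45
Branch C: 150 (certain)
Overall = 0.25 × 786 + 0.625 × 772.45 + 0.125 × 150 = 196.5 + 482.78125 + 18.75 = 698.03125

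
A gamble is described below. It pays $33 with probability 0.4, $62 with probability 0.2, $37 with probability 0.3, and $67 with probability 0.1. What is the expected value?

$43.40

EV = 0.4 × 33 + 0.2 × 62 + 0.3 × 37 + 0.1 × 67 = 13.2 + 12.4 + 11.1 + 6.7 = 43.4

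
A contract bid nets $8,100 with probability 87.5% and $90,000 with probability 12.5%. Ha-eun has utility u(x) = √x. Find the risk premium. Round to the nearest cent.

E[u] = 0.875·√8100 + 0.125·√90000 = 0.875·90 + 0.125·300 = 116.25
CE = (116.25)² = 13514.0625
Risk premium = EV − CE = 18337.5 − 13514.0625 = 4823.4375

$4,823.44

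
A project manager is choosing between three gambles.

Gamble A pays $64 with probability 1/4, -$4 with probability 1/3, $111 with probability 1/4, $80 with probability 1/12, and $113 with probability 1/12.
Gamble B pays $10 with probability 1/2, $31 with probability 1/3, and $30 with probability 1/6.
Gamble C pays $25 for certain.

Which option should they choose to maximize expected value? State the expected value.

Gamble A = 1/4 × 64 + 1/3 × (-4) + 1/4 × 111 + 1/12 × 80 + 1/12 × 113 = 16 − 1.3333 + 27.75 + 6.6667 + 9.4167 = 58.5
Gamble B = 1/2 × 10 + 1/3 × 31 + 1/6 × 30 = 5 + 10.3333 + 5 = 20.3333
Gamble C: 25 (certain)

Gamble A ($58.50)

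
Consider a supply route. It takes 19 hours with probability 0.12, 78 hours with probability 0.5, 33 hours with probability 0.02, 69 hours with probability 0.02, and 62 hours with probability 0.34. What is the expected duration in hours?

EV = 0.12 × 19 + 0.5 × 78 + 0.02 × 33 + 0.02 × 69 + 0.34 × 62 = 2.28 + 39 + 0.66 + 1.38 + 21.08 = 64.4

64.4 hours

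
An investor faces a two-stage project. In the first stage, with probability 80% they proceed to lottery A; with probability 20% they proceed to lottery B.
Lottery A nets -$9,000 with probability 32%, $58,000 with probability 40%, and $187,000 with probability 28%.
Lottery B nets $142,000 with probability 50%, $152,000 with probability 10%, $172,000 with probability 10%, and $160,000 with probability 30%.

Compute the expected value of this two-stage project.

$88,424

EV(A) = 0.32 × (-9000) + 0.4 × 58000 + 0.28 × 187000 = -2880 + 23200 + 52360 = 72680
EV(B) = 0.5 × 142000 + 0.1 × 152000 + 0.1 × 172000 + 0.3 × 160000 = 71000 + 15200 + 17200 + 48000 = 151400
Overall = 0.8 × 72680 + 0.2 × 151400 = 58144 + 30280 = 88424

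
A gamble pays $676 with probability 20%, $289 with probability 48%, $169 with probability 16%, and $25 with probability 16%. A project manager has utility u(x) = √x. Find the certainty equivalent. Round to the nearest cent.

$263.74

E[u] = 0.2·√676 + 0.48·√289 + 0.16·√169 + 0.16·√25 = 0.2·26 + 0.48·17 + 0.16·13 + 0.16·5 = 16.24
CE = (16.24)² = 263.7376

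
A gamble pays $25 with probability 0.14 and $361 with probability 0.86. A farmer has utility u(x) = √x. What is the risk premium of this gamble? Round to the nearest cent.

E[u] = 0.14·√25 + 0.86·√361 = 0.14·5 + 0.86·19 = 17.04
CE = (17.04)² = 290.3616
Risk premium = EV − CE = 313.96 − 290.3616 = 23.5984

$23.60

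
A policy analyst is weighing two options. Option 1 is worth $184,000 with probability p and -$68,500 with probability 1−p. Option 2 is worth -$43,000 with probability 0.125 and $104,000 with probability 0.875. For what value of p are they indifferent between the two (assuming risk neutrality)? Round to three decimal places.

p = 0.610

EV(Option 2) = 0.125 × (-43000) + 0.875 × 104000 = -5375 + 91000 = 85625
p·184000 + (1−p)·(-68500) = 85625
252500p − 68500 = 85625
p = (85625 + 68500) / 252500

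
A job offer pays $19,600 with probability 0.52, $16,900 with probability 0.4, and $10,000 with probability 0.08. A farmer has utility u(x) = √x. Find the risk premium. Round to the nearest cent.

E[u] = 0.52·√19600 + 0.4·√16900 + 0.08·√10000 = 0.52·140 + 0.4·130 + 0.08·100 = 132.8
CE = (132.8)² = 17635.84
Risk premium = EV − CE = 17752 − 17635.84 = 116.16

$116.16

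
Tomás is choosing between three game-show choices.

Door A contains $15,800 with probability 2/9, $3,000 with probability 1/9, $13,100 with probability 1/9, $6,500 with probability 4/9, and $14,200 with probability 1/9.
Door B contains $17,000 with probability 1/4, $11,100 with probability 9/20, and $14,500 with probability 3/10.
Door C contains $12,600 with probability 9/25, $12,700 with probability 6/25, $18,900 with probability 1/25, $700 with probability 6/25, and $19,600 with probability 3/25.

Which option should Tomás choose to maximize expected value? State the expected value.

Door A = 2/9 × 15800 + 1/9 × 3000 + 1/9 × 13100 + 4/9 × 6500 + 1/9 × 14200 = 3511.1111 + 333.3333 + 1455.5556 + 2888.8889 + 1577.7778 = 9766.6667
Door B = 1/4 × 17000 + 9/20 × 11100 + 3/10 × 14500 = 4250 + 4995 + 4350 = 13595
Door C = 9/25 × 12600 + 6/25 × 12700 + 1/25 × 18900 + 6/25 × 700 + 3/25 × 19600 = 4536 + 3048 + 756 + 168 + 2352 = 10860

Door B ($13,595)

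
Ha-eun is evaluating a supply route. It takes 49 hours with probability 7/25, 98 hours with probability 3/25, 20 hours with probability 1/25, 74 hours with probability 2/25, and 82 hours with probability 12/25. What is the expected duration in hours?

EV = 7/25 × 49 + 3/25 × 98 + 1/25 × 20 + 2/25 × 74 + 12/25 × 82 = 13.72 + 11.76 + 0.8 + 5.92 + 39.36 = 71.56

71.56 hours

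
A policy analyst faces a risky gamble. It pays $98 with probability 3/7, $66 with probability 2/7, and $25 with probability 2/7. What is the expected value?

EV = 3/7 × 98 + 2/7 × 66 + 2/7 × 25 = 42 + 18.8571 + 7.1429 = 68

$68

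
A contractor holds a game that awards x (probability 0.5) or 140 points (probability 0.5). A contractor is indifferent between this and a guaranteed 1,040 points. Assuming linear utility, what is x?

0.5·x + 0.5·140 = 1040
0.5·x = 1040 − 70 = 970
x = 970 / 0.5 = 1940

x = 1,940 points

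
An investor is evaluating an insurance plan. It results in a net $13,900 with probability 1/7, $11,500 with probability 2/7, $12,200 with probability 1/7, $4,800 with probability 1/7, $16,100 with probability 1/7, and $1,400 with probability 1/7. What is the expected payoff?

EV = 1/7 × 13900 + 2/7 × 11500 + 1/7 × 12200 + 1/7 × 4800 + 1/7 × 16100 + 1/7 × 1400 = 1985.7143 + 3285.7143 + 1742.8571 + 685.7143 + 2300 + 200 = 10200

$10,200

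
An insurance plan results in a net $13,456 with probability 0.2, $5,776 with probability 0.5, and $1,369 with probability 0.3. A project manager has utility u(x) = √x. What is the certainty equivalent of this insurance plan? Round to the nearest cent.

$5,227.29

E[u] = 0.2·√13456 + 0.5·√5776 + 0.3·√1369 = 0.2·116 + 0.5·76 + 0.3·37 = 72.3
CE = (72.3)² = 5227.29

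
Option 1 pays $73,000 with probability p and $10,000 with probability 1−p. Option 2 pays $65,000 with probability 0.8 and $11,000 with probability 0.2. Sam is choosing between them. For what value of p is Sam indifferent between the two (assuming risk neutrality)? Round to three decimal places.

p = 0.702

EV(Option 2) = 0.8 × 65000 + 0.2 × 11000 = 52000 + 2200 = 54200
p·73000 + (1−p)·10000 = 54200
63000p + 10000 = 54200
p = (54200 − 10000) / 63000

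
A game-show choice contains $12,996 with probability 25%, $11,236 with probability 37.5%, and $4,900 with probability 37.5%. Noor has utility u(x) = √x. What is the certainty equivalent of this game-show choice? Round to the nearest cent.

E[u] = 0.25·√12996 + 0.375·√11236 + 0.375·√4900 = 0.25·114 + 0.375·106 + 0.375·70 = 94.5
CE = (94.5)² = 8930.25

$8,930.25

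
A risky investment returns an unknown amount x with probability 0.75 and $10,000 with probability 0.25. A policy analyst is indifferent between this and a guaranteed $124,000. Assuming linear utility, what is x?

0.75·x + 0.25·10000 = 124000
0.75·x = 124000 − 2500 = 121500
x = 121500 / 0.75 = 162000

x = $162,000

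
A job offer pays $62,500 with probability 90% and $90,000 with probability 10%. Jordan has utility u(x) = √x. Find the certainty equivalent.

$65,025

E[u] = 0.9·√62500 + 0.1·√90000 = 0.9·250 + 0.1·300 = 255
CE = (255)² = 65025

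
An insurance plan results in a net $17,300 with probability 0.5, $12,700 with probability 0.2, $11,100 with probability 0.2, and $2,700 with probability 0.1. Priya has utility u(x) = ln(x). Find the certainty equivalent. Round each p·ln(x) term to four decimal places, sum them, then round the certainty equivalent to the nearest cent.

E[u] = 0.5·ln(17300) + 0.2·ln(12700) + 0.2·ln(11100) + 0.1·ln(2700) = 4.8792 + 1.8899 + 1.8629 + 0.7901 = 9.4221
CE = e^9.4221 ≈ 12358.51

$12,358.51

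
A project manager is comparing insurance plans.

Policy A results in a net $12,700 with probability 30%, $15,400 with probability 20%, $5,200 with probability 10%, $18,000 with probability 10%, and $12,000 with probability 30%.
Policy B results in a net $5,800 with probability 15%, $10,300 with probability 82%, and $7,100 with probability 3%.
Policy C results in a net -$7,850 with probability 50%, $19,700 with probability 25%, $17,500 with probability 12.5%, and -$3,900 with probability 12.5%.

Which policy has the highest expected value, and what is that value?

Policy A = 0.3 × 12700 + 0.2 × 15400 + 0.1 × 5200 + 0.1 × 18000 + 0.3 × 12000 = 3810 + 3080 + 520 + 1800 + 3600 = 12810
Policy B = 0.15 × 5800 + 0.82 × 10300 + 0.03 × 7100 = 870 + 8446 + 213 = 9529
Policy C = 0.5 × (-7850) + 0.25 × 19700 + 0.125 × 17500 + 0.125 × (-3900) = -3925 + 4925 + 2187.5 − 487.5 = 2700

Policy A ($12,810)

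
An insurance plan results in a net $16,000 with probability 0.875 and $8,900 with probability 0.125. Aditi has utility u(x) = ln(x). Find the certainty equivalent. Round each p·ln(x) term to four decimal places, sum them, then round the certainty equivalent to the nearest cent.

E[u] = 0.875·ln(16000) + 0.125·ln(8900) = 8.4703 + 1.1367 = 9.6070
CE = e^9.6070 ≈ 14868.50

$14,868.50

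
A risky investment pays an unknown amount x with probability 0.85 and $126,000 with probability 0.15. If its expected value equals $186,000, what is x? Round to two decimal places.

0.85·x + 0.15·126000 = 186000
0.85·x = 186000 − 18900 = 167100
x = 167100 / 0.85 = 196588.2353

x = $196,588.24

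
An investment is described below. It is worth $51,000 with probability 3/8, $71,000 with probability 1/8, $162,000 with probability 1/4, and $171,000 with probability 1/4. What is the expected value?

$111,250

EV = 3/8 × 51000 + 1/8 × 71000 + 1/4 × 162000 + 1/4 × 171000 = 19125 + 8875 + 40500 + 42750 = 111250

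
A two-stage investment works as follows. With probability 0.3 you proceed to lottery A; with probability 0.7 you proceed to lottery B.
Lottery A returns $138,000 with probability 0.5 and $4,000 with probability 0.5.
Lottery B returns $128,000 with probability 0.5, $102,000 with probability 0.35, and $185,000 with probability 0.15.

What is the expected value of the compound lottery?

$110,515

EV(A) = 0.5 × 138000 + 0.5 × 4000 = 69000 + 2000 = 71000
EV(B) = 0.5 × 128000 + 0.35 × 102000 + 0.15 × 185000 = 64000 + 35700 + 27750 = 127450
Overall = 0.3 × 71000 + 0.7 × 127450 = 21300 + 89215 = 110515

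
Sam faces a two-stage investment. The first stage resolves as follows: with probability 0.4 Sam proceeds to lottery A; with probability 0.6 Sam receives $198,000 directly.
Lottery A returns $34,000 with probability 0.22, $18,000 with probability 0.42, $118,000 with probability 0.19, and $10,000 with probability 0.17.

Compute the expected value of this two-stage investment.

EV(A) = 0.22 × 34000 + 0.42 × 18000 + 0.19 × 118000 + 0.17 × 10000 = 7480 + 7560 + 22420 + 1700 = 39160
Branch B: 198000 (certain)
Overall = 0.4 × 39160 + 0.6 × 198000 = 15664 + 118800 = 134464

$134,464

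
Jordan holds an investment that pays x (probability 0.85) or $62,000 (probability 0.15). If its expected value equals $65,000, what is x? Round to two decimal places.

0.85·x + 0.15·62000 = 65000
0.85·x = 65000 − 9300 = 55700
x = 55700 / 0.85 = 65529.4118

x = $65,529.41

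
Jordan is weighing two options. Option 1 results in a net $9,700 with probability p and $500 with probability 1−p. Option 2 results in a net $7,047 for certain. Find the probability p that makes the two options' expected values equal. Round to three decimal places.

p·9700 + (1−p)·500 = 7047
9200p + 500 = 7047
p = (7047 − 500) / 9200

p = 0.712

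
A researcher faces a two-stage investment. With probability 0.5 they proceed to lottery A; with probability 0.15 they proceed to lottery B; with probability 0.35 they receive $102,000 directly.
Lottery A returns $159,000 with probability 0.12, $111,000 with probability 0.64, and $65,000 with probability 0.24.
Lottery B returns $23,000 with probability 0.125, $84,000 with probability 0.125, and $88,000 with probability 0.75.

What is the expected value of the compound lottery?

$100,466.25

EV(A) = 0.12 × 159000 + 0.64 × 111000 + 0.24 × 65000 = 19080 + 71040 + 15600 = 105720
EV(B) = 0.125 × 23000 + 0.125 × 84000 + 0.75 × 88000 = 2875 + 10500 + 66000 = 79375
Branch C: 102000 (certain)
Overall = 0.5 × 105720 + 0.15 × 79375 + 0.35 × 102000 = 52860 + 11906.25 + 35700 = 100466.25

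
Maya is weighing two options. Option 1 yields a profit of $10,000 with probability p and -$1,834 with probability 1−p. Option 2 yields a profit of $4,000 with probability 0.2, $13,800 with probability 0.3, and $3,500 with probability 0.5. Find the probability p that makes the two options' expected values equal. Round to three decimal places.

EV(Option 2) = 0.2 × 4000 + 0.3 × 13800 + 0.5 × 3500 = 800 + 4140 + 1750 = 6690
p·10000 + (1−p)·(-1834) = 6690
11834p − 1834 = 6690
p = (6690 + 1834) / 11834

p = 0.720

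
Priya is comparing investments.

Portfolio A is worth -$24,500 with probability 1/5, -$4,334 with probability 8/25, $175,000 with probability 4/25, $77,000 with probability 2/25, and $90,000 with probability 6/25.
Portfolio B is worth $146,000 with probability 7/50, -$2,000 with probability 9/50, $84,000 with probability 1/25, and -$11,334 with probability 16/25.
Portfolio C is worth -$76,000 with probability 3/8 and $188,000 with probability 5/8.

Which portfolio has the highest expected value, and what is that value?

Portfolio A = 1/5 × (-24500) + 8/25 × (-4334) + 4/25 × 175000 + 2/25 × 77000 + 6/25 × 90000 = -4900 − 1386.88 + 28000 + 6160 + 21600 = 49473.12
Portfolio B = 7/50 × 146000 + 9/50 × (-2000) + 1/25 × 84000 + 16/25 × (-11334) = 20440 − 360 + 3360 − 7253.76 = 16186.24
Portfolio C = 3/8 × (-76000) + 5/8 × 188000 = -28500 + 117500 = 89000

Portfolio C ($89,000)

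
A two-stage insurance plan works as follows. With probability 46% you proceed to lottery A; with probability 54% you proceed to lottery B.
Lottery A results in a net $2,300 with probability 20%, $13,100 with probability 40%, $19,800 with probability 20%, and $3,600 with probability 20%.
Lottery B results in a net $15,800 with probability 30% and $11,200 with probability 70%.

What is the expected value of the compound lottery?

$11,568

EV(A) = 0.2 × 2300 + 0.4 × 13100 + 0.2 × 19800 + 0.2 × 3600 = 460 + 5240 + 3960 + 720 = 10380
EV(B) = 0.3 × 15800 + 0.7 × 11200 = 4740 + 7840 = 12580
Overall = 0.46 × 10380 + 0.54 × 12580 = 4774.8 + 6793.2 = 11568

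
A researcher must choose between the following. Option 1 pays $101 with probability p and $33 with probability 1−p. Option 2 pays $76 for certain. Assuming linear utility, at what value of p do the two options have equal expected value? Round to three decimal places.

p = 0.632

p·101 + (1−p)·33 = 76
68p + 33 = 76
p = (76 − 33) / 68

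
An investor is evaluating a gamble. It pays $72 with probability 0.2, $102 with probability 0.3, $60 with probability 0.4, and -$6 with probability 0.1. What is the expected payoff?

EV = 0.2 × 72 + 0.3 × 102 + 0.4 × 60 + 0.1 × (-6) = 14.4 + 30.6 + 24 − 0.6 = 68.4

$68.40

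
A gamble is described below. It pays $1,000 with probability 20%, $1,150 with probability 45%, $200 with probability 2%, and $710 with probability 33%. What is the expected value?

$955.80

EV = 0.2 × 1000 + 0.45 × 1150 + 0.02 × 200 + 0.33 × 710 = 200 + 517.5 + 4 + 234.3 = 955.8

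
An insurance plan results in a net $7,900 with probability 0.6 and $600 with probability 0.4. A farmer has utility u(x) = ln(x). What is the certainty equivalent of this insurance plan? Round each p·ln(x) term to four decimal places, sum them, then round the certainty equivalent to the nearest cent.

$2,817.49

E[u] = 0.6·ln(7900) + 0.4·ln(600) = 5.3848 + 2.5588 = 7.9436
CE = e^7.9436 ≈ 2817.49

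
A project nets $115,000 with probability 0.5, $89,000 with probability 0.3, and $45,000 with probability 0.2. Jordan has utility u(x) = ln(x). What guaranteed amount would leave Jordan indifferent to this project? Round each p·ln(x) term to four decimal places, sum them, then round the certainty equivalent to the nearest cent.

E[u] = 0.5·ln(115000) + 0.3·ln(89000) + 0.2·ln(45000) = 5.8263 + 3.4189 + 2.1429 = 11.3881
CE = e^11.3881 ≈ 88265.09

$88,265.09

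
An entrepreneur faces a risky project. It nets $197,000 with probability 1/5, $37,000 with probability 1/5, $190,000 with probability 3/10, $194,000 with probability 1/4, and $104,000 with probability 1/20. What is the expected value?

$157,500

EV = 1/5 × 197000 + 1/5 × 37000 + 3/10 × 190000 + 1/4 × 194000 + 1/20 × 104000 = 39400 + 7400 + 57000 + 48500 + 5200 = 157500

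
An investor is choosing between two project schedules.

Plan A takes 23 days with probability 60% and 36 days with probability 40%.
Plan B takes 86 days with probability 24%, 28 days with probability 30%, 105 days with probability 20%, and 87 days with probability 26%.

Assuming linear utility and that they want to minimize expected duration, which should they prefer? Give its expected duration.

Plan A (28.2 days)

Plan A = 0.6 × 23 + 0.4 × 36 = 13.8 + 14.4 = 28.2
Plan B = 0.24 × 86 + 0.3 × 28 + 0.2 × 105 + 0.26 × 87 = 20.64 + 8.4 + 21 + 22.62 = 72.66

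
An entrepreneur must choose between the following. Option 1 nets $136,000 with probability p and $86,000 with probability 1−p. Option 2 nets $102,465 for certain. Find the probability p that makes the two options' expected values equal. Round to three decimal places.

p·136000 + (1−p)·86000 = 102465
50000p + 86000 = 102465
p = (102465 − 86000) / 50000

p = 0.329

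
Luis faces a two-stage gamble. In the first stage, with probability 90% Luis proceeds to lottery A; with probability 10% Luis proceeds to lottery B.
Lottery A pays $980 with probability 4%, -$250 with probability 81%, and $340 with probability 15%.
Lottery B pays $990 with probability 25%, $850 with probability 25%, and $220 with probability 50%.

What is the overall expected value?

-$44.07

EV(A) = 0.04 × 980 + 0.81 × (-250) + 0.15 × 340 = 39.2 − 202.5 + 51 = -112.3
EV(B) = 0.25 × 990 + 0.25 × 850 + 0.5 × 220 = 247.5 + 212.5 + 110 = 570
Overall = 0.9 × (-112.3) + 0.1 × 570 = -101.07 + 57 = -44.07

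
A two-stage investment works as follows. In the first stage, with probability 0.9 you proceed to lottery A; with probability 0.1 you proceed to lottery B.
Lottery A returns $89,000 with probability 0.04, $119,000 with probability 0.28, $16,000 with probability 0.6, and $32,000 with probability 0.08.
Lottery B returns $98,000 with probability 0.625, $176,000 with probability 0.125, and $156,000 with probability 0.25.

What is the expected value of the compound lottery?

EV(A) = 0.04 × 89000 + 0.28 × 119000 + 0.6 × 16000 + 0.08 × 32000 = 3560 + 33320 + 9600 + 2560 = 49040
EV(B) = 0.625 × 98000 + 0.125 × 176000 + 0.25 × 156000 = 61250 + 22000 + 39000 = 122250
Overall = 0.9 × 49040 + 0.1 × 122250 = 44136 + 12225 = 56361

$56,361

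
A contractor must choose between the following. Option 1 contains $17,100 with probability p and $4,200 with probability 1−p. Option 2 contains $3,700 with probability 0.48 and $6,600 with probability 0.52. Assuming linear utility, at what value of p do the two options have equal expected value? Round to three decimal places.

EV(Option 2) = 0.48 × 3700 + 0.52 × 6600 = 1776 + 3432 = 5208
p·17100 + (1−p)·4200 = 5208
12900p + 4200 = 5208
p = (5208 − 4200) / 12900

p = 0.078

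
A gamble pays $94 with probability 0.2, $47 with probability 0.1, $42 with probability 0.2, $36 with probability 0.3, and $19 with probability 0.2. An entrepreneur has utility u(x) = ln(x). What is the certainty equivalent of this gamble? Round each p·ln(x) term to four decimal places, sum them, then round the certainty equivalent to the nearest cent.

$40.66

E[u] = 0.2·ln(94) + 0.1·ln(47) + 0.2·ln(42) + 0.3·ln(36) + 0.2·ln(19) = 0.9087 + 0.3850 + 0.7475 + 1.0751 + 0.5889 = 3.7052
CE = e^3.7052 ≈ 40.66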